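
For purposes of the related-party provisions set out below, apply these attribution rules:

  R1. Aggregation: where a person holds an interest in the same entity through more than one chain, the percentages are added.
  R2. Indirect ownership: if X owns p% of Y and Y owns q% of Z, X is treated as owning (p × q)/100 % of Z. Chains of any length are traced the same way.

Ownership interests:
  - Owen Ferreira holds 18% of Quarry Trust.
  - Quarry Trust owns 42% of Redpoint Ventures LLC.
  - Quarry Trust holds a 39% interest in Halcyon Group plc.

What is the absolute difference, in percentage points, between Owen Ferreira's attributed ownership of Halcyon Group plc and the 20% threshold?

12.98

Chain via Quarry Trust (R2): 18% × 39% = 7.02% of Halcyon Group plc.
7.02% falls short of the 20% threshold by 12.98 percentage points.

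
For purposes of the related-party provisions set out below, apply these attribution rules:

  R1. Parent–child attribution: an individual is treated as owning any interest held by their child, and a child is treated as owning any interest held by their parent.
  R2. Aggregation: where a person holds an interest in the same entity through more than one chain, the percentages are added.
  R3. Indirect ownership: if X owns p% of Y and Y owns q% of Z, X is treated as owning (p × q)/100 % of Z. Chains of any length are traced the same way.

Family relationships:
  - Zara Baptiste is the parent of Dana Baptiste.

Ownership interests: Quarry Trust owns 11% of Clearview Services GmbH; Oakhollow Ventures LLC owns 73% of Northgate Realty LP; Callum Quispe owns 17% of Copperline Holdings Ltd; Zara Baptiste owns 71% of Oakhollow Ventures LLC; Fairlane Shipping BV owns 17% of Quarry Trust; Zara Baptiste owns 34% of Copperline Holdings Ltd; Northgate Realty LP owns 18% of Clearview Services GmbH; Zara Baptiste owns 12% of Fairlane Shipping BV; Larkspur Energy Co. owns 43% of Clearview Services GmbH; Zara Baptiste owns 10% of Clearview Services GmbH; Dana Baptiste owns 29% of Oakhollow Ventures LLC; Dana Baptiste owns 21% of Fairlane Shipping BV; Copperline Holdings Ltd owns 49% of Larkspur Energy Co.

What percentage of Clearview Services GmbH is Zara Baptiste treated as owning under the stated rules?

By parent–child attribution (R1), Zara Baptiste is treated as also owning Dana Baptiste's interest in Oakhollow Ventures LLC, giving 71% + 29% = 100%.
By parent–child attribution (R1), Zara Baptiste is treated as also owning Dana Baptiste's interest in Fairlane Shipping BV, giving 12% + 21% = 33%.
Chain via Copperline Holdings Ltd → Larkspur Energy Co. (R3): 34% × 49% × 43% = 7.1638% of Clearview Services GmbH.
Chain via Oakhollow Ventures LLC → Northgate Realty LP (R3): 100% × 73% × 18% = 13.14% of Clearview Services GmbH.
Chain via Fairlane Shipping BV → Quarry Trust (R3): 33% × 17% × 11% = 0.6171% of Clearview Services GmbH.
Direct interest in Clearview Services GmbH: 10%.
Aggregating (R2): 7.1638% + 13.14% + 0.6171% + 10% = 30.9209%.

30.9209%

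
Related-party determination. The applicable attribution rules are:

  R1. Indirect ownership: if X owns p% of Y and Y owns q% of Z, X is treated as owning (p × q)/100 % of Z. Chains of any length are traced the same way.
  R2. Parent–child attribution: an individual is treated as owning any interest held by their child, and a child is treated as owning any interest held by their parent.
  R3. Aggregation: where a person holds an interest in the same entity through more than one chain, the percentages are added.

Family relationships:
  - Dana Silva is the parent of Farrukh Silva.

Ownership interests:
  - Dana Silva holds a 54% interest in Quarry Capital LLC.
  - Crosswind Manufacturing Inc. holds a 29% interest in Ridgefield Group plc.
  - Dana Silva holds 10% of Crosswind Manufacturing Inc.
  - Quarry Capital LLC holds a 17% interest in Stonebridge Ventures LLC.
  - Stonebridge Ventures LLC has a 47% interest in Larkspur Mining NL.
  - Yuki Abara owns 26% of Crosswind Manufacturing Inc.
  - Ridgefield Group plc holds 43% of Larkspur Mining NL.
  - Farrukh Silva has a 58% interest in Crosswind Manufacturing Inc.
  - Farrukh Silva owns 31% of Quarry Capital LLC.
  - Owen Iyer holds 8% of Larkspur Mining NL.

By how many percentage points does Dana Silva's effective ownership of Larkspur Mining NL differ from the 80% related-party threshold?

64.7289

By parent–child attribution (R2), Dana Silva is treated as also owning Farrukh Silva's interest in Crosswind Manufacturing Inc, giving 10% + 58% = 68%.
By parent–child attribution (R2), Dana Silva is treated as also owning Farrukh Silva's interest in Quarry Capital LLC, giving 54% + 31% = 85%.
Chain via Crosswind Manufacturing Inc. → Ridgefield Group plc (R1): 68% × 29% × 43% = 8.4796% of Larkspur Mining NL.
Chain via Quarry Capital LLC → Stonebridge Ventures LLC (R1): 85% × 17% × 47% = 6.7915% of Larkspur Mining NL.
Aggregating (R3): 8.4796% + 6.7915% = 15.2711%.
15.2711% falls short of the 80% threshold by 64.7289 percentage points.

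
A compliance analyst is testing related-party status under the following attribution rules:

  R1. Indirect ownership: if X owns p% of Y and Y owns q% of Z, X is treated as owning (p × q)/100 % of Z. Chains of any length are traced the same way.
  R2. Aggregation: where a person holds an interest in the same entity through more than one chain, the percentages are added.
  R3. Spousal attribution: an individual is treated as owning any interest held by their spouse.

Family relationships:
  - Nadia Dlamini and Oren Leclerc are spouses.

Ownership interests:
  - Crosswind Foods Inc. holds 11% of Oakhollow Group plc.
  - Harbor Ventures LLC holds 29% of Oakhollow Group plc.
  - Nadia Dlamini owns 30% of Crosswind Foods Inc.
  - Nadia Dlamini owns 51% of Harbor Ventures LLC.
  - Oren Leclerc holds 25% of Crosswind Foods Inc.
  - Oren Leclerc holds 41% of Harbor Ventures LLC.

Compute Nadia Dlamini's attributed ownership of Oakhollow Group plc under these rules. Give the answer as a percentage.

By spousal attribution (R3), Nadia Dlamini is treated as also owning Oren Leclerc's interest in Crosswind Foods Inc, giving 30% + 25% = 55%.
By spousal attribution (R3), Nadia Dlamini is treated as also owning Oren Leclerc's interest in Harbor Ventures LLC, giving 51% + 41% = 92%.
Chain via Crosswind Foods Inc. (R1): 55% × 11% = 6.05% of Oakhollow Group plc.
Chain via Harbor Ventures LLC (R1): 92% × 29% = 26.68% of Oakhollow Group plc.
Aggregating (R2): 6.05% + 26.68% = 32.73%.

32.73%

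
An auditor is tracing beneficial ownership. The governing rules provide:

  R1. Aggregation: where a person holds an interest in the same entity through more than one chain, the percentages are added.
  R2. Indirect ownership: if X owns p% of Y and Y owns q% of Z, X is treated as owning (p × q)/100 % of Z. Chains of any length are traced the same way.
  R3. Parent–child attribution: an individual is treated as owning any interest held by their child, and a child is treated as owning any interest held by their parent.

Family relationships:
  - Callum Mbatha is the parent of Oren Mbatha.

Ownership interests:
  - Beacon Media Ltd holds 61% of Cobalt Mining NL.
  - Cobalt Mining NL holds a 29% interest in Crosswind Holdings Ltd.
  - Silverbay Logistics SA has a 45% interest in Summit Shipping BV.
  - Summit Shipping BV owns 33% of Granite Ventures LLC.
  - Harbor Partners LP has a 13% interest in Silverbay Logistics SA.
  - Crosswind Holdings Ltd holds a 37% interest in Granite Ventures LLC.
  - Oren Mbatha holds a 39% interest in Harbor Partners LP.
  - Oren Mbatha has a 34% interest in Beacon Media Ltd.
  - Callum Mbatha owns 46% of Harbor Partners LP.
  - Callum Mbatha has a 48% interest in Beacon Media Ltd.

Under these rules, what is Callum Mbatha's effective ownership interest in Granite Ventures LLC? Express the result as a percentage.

7.008071%

By parent–child attribution (R3), Callum Mbatha is treated as also owning Oren Mbatha's interest in Harbor Partners LP, giving 46% + 39% = 85%.
By parent–child attribution (R3), Callum Mbatha is treated as also owning Oren Mbatha's interest in Beacon Media Ltd, giving 48% + 34% = 82%.
Chain via Harbor Partners LP → Silverbay Logistics SA → Summit Shipping BV (R2): 85% × 13% × 45% × 33% = 1.640925% of Granite Ventures LLC.
Chain via Beacon Media Ltd → Cobalt Mining NL → Crosswind Holdings Ltd (R2): 82% × 61% × 29% × 37% = 5.367146% of Granite Ventures LLC.
Aggregating (R1): 1.640925% + 5.367146% = 7.008071%.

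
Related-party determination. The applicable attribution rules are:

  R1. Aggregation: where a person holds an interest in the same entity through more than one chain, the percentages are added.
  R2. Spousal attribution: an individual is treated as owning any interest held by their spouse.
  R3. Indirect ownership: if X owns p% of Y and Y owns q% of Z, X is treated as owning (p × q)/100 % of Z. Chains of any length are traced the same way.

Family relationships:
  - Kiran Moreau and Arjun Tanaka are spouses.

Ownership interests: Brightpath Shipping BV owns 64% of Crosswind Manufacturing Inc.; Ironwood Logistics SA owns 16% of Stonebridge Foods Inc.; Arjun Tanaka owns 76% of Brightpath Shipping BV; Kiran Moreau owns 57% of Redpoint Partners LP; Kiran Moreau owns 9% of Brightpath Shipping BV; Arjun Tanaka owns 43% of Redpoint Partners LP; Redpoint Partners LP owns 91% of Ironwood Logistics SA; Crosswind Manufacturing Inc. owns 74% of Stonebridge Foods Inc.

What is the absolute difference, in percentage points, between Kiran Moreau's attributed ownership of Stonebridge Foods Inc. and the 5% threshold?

49.816

By spousal attribution (R2), Kiran Moreau is treated as also owning Arjun Tanaka's interest in Brightpath Shipping BV, giving 9% + 76% = 85%.
By spousal attribution (R2), Kiran Moreau is treated as also owning Arjun Tanaka's interest in Redpoint Partners LP, giving 57% + 43% = 100%.
Chain via Brightpath Shipping BV → Crosswind Manufacturing Inc. (R3): 85% × 64% × 74% = 40.256% of Stonebridge Foods Inc.
Chain via Redpoint Partners LP → Ironwood Logistics SA (R3): 100% × 91% × 16% = 14.56% of Stonebridge Foods Inc.
Aggregating (R1): 40.256% + 14.56% = 54.816%.
54.816% exceeds the 5% threshold by 49.816 percentage points.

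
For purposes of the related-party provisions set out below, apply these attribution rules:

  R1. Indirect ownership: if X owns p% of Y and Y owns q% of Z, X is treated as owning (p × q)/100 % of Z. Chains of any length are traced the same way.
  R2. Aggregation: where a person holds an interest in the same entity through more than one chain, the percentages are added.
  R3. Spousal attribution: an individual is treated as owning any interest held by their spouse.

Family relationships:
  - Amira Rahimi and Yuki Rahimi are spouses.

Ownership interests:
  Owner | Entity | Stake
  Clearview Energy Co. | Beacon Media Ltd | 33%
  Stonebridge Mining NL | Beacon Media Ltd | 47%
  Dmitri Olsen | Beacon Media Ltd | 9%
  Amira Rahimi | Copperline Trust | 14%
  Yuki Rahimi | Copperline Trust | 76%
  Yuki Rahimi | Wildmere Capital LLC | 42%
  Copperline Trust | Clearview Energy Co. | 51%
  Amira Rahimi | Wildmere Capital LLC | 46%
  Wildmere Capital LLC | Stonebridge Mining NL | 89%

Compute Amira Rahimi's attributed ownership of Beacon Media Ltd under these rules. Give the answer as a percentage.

51.9574%

By spousal attribution (R3), Amira Rahimi is treated as also owning Yuki Rahimi's interest in Wildmere Capital LLC, giving 46% + 42% = 88%.
By spousal attribution (R3), Amira Rahimi is treated as also owning Yuki Rahimi's interest in Copperline Trust, giving 14% + 76% = 90%.
Chain via Wildmere Capital LLC → Stonebridge Mining NL (R1): 88% × 89% × 47% = 36.8104% of Beacon Media Ltd.
Chain via Copperline Trust → Clearview Energy Co. (R1): 90% × 51% × 33% = 15.147% of Beacon Media Ltd.
Aggregating (R2): 36.8104% + 15.147% = 51.9574%.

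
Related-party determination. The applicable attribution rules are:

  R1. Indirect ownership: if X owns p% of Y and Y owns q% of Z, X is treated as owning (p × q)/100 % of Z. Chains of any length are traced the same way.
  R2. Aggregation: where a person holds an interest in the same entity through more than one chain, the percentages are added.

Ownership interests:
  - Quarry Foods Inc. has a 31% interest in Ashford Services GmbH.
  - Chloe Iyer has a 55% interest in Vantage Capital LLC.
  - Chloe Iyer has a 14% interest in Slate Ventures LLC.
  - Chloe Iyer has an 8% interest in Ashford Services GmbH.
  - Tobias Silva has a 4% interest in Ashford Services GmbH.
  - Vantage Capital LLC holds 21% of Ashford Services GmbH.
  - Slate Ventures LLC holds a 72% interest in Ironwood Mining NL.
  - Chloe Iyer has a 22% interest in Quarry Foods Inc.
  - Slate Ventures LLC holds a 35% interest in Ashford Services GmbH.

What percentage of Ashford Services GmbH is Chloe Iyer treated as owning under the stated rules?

31.27%

Chain via Vantage Capital LLC (R1): 55% × 21% = 11.55% of Ashford Services GmbH.
Chain via Slate Ventures LLC (R1): 14% × 35% = 4.9% of Ashford Services GmbH.
Chain via Quarry Foods Inc. (R1): 22% × 31% = 6.82% of Ashford Services GmbH.
Direct interest in Ashford Services GmbH: 8%.
Aggregating (R2): 11.55% + 4.9% + 6.82% + 8% = 31.27%.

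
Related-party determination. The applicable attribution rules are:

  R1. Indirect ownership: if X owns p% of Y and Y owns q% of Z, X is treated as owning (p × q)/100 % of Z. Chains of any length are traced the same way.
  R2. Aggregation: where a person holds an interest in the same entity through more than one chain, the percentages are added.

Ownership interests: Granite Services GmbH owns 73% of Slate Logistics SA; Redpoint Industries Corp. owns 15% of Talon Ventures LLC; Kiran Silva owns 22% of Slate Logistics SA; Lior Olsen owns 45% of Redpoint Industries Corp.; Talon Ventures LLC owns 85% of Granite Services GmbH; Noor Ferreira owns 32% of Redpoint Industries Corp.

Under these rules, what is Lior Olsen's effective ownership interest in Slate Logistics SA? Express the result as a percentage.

Chain via Redpoint Industries Corp. → Talon Ventures LLC → Granite Services GmbH (R1): 45% × 15% × 85% × 73% = 4.188375% of Slate Logistics SA.

4.188375%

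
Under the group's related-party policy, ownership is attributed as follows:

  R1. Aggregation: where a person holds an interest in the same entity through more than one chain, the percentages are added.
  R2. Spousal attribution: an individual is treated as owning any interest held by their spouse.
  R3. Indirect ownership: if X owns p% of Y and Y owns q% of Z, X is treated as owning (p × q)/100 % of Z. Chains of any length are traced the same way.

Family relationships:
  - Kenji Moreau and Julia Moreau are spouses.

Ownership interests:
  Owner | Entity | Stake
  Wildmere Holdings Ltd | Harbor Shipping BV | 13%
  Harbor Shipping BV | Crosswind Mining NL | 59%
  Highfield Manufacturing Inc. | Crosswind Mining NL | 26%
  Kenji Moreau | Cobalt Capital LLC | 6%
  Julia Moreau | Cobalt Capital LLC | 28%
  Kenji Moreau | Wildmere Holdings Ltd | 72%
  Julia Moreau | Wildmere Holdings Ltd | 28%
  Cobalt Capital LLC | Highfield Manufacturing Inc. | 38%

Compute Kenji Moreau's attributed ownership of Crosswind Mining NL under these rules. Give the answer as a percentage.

11.0292%

By spousal attribution (R2), Kenji Moreau is treated as also owning Julia Moreau's interest in Wildmere Holdings Ltd, giving 72% + 28% = 100%.
By spousal attribution (R2), Kenji Moreau is treated as also owning Julia Moreau's interest in Cobalt Capital LLC, giving 6% + 28% = 34%.
Chain via Wildmere Holdings Ltd → Harbor Shipping BV (R3): 100% × 13% × 59% = 7.67% of Crosswind Mining NL.
Chain via Cobalt Capital LLC → Highfield Manufacturing Inc. (R3): 34% × 38% × 26% = 3.3592% of Crosswind Mining NL.
Aggregating (R1): 7.67% + 3.3592% = 11.0292%.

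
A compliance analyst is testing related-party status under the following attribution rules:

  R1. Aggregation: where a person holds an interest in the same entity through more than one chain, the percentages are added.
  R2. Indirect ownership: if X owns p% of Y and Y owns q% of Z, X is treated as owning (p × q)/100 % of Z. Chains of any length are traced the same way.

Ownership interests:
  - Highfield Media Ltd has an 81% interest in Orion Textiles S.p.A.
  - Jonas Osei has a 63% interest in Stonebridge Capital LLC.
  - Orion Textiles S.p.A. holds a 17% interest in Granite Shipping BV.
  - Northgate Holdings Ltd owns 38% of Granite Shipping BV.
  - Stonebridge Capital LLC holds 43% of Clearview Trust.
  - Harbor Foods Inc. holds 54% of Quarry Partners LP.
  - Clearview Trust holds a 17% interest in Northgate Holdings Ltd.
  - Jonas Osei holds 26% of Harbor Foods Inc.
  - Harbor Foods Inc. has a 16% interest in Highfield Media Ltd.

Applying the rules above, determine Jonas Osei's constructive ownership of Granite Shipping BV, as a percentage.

Chain via Harbor Foods Inc. → Highfield Media Ltd → Orion Textiles S.p.A. (R2): 26% × 16% × 81% × 17% = 0.572832% of Granite Shipping BV.
Chain via Stonebridge Capital LLC → Clearview Trust → Northgate Holdings Ltd (R2): 63% × 43% × 17% × 38% = 1.750014% of Granite Shipping BV.
Aggregating (R1): 0.572832% + 1.750014% = 2.322846%.

2.322846%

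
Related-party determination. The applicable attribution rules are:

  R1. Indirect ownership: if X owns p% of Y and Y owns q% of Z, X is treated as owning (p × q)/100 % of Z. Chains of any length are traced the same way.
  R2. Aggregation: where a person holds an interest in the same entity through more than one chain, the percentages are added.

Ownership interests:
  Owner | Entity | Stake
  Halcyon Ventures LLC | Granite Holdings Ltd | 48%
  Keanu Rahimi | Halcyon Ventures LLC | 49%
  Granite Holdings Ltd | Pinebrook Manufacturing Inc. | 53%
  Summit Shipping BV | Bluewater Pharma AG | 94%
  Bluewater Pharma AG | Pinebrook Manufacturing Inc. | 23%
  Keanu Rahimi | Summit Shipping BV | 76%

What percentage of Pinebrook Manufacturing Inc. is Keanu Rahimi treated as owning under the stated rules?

28.8968%

Chain via Summit Shipping BV → Bluewater Pharma AG (R1): 76% × 94% × 23% = 16.4312% of Pinebrook Manufacturing Inc.
Chain via Halcyon Ventures LLC → Granite Holdings Ltd (R1): 49% × 48% × 53% = 12.4656% of Pinebrook Manufacturing Inc.
Aggregating (R2): 16.4312% + 12.4656% = 28.8968%.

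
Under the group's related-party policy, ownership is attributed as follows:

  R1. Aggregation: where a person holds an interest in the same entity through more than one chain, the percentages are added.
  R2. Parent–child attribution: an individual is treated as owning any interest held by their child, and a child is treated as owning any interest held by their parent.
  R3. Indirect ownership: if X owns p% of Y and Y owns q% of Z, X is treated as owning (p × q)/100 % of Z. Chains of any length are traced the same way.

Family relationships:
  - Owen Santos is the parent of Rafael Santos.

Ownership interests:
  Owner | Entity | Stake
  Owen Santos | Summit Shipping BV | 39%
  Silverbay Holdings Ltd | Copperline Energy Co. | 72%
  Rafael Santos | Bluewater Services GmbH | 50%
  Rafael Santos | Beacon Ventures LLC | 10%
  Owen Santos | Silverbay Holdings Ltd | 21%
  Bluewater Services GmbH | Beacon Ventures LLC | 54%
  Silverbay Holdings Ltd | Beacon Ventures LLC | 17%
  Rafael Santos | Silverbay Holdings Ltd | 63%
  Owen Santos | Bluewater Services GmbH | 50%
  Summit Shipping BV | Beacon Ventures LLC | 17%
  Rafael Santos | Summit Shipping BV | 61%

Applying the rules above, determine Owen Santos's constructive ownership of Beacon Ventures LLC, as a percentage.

95.28%

By parent–child attribution (R2), Owen Santos is treated as also owning Rafael Santos's interest in Bluewater Services GmbH, giving 50% + 50% = 100%.
By parent–child attribution (R2), Owen Santos is treated as also owning Rafael Santos's interest in Summit Shipping BV, giving 39% + 61% = 100%.
By parent–child attribution (R2), Owen Santos is treated as also owning Rafael Santos's interest in Silverbay Holdings Ltd, giving 21% + 63% = 84%.
By parent–child attribution (R2), Owen Santos is treated as owning Rafael Santos's 10% interest in Beacon Ventures LLC.
Chain via Bluewater Services GmbH (R3): 100% × 54% = 54% of Beacon Ventures LLC.
Chain via Summit Shipping BV (R3): 100% × 17% = 17% of Beacon Ventures LLC.
Chain via Silverbay Holdings Ltd (R3): 84% × 17% = 14.28% of Beacon Ventures LLC.
Direct interest in Beacon Ventures LLC: 10%.
Aggregating (R1): 54% + 17% + 14.28% + 10% = 95.28%.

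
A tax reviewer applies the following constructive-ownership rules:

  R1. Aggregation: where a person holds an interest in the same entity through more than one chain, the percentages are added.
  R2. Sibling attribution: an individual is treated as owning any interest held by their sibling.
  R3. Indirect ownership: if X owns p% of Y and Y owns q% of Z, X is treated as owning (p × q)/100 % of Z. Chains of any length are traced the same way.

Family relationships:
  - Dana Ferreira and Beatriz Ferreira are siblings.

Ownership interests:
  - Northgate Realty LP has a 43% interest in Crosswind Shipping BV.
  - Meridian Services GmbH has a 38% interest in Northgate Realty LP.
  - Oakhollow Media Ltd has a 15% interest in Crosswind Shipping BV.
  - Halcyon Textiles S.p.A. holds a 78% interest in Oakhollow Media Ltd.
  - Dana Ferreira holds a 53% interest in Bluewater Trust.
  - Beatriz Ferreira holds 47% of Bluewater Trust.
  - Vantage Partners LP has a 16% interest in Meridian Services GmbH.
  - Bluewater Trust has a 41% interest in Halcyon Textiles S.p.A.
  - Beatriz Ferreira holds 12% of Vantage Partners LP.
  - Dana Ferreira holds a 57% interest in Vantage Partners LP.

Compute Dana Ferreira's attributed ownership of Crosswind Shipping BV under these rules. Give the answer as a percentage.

By sibling attribution (R2), Dana Ferreira is treated as also owning Beatriz Ferreira's interest in Vantage Partners LP, giving 57% + 12% = 69%.
By sibling attribution (R2), Dana Ferreira is treated as also owning Beatriz Ferreira's interest in Bluewater Trust, giving 53% + 47% = 100%.
Chain via Vantage Partners LP → Meridian Services GmbH → Northgate Realty LP (R3): 69% × 16% × 38% × 43% = 1.803936% of Crosswind Shipping BV.
Chain via Bluewater Trust → Halcyon Textiles S.p.A. → Oakhollow Media Ltd (R3): 100% × 41% × 78% × 15% = 4.797% of Crosswind Shipping BV.
Aggregating (R1): 1.803936% + 4.797% = 6.600936%.

6.600936%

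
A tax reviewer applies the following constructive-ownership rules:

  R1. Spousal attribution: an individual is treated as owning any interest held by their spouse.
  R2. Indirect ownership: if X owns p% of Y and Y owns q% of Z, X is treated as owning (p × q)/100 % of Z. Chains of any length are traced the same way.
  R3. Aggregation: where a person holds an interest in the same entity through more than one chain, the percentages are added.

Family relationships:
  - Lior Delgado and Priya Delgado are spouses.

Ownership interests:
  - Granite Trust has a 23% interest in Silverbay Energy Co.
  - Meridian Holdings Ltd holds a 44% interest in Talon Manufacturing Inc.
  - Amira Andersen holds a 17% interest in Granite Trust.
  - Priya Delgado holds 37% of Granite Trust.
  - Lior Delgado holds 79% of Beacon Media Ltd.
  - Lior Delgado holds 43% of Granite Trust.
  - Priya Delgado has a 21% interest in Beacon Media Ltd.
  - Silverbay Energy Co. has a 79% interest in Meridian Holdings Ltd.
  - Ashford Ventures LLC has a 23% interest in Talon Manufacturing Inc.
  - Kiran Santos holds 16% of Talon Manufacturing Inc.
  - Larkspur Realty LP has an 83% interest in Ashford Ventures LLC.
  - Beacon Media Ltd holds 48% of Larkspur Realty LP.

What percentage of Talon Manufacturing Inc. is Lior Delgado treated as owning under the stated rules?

By spousal attribution (R1), Lior Delgado is treated as also owning Priya Delgado's interest in Beacon Media Ltd, giving 79% + 21% = 100%.
By spousal attribution (R1), Lior Delgado is treated as also owning Priya Delgado's interest in Granite Trust, giving 43% + 37% = 80%.
Chain via Beacon Media Ltd → Larkspur Realty LP → Ashford Ventures LLC (R2): 100% × 48% × 83% × 23% = 9.1632% of Talon Manufacturing Inc.
Chain via Granite Trust → Silverbay Energy Co. → Meridian Holdings Ltd (R2): 80% × 23% × 79% × 44% = 6.39584% of Talon Manufacturing Inc.
Aggregating (R3): 9.1632% + 6.39584% = 15.55904%.

15.55904%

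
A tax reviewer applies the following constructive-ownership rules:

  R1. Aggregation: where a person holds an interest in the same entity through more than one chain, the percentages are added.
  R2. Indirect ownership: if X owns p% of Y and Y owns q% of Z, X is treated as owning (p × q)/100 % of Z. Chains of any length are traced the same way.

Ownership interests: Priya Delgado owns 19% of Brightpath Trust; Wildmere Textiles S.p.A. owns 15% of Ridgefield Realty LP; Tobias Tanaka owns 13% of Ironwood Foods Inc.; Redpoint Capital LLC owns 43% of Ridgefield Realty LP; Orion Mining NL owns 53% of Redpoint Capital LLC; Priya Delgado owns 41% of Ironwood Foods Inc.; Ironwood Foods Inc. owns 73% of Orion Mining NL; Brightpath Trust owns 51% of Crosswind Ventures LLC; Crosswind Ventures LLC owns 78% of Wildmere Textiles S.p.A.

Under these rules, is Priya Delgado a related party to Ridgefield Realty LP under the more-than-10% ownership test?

Chain via Brightpath Trust → Crosswind Ventures LLC → Wildmere Textiles S.p.A. (R2): 19% × 51% × 78% × 15% = 1.13373% of Ridgefield Realty LP.
Chain via Ironwood Foods Inc. → Orion Mining NL → Redpoint Capital LLC (R2): 41% × 73% × 53% × 43% = 6.821047% of Ridgefield Realty LP.
Aggregating (R1): 1.13373% + 6.821047% = 7.954777%.
7.954777% does not exceed the 10% threshold, so Priya is not a related party to Ridgefield Realty LP.

No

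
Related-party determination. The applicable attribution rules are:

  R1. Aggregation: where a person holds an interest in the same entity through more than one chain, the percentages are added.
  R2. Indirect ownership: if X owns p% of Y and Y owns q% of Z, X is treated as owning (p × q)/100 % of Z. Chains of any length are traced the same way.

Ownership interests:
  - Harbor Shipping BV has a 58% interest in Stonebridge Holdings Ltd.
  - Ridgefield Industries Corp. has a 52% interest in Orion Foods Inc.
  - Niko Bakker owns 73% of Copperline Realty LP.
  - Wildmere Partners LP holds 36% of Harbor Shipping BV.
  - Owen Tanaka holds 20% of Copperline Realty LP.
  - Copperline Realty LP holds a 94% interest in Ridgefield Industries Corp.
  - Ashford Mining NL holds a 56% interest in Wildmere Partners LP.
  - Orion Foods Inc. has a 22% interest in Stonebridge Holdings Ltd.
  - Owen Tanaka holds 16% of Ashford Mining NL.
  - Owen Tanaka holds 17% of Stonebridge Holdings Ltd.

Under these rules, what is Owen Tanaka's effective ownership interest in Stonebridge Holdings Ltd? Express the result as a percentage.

21.021568%

Chain via Copperline Realty LP → Ridgefield Industries Corp. → Orion Foods Inc. (R2): 20% × 94% × 52% × 22% = 2.15072% of Stonebridge Holdings Ltd.
Chain via Ashford Mining NL → Wildmere Partners LP → Harbor Shipping BV (R2): 16% × 56% × 36% × 58% = 1.870848% of Stonebridge Holdings Ltd.
Direct interest in Stonebridge Holdings Ltd: 17%.
Aggregating (R1): 2.15072% + 1.870848% + 17% = 21.021568%.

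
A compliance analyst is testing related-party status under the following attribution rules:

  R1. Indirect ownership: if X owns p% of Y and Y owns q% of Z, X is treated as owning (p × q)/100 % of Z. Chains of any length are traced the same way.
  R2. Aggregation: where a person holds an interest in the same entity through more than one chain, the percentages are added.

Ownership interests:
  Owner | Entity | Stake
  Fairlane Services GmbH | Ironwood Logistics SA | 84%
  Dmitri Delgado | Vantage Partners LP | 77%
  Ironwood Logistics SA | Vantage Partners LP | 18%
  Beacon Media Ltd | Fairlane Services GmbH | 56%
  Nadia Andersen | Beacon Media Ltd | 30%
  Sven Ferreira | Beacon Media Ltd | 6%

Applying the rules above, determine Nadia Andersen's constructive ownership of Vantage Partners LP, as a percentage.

Chain via Beacon Media Ltd → Fairlane Services GmbH → Ironwood Logistics SA (R1): 30% × 56% × 84% × 18% = 2.54016% of Vantage Partners LP.

2.54016%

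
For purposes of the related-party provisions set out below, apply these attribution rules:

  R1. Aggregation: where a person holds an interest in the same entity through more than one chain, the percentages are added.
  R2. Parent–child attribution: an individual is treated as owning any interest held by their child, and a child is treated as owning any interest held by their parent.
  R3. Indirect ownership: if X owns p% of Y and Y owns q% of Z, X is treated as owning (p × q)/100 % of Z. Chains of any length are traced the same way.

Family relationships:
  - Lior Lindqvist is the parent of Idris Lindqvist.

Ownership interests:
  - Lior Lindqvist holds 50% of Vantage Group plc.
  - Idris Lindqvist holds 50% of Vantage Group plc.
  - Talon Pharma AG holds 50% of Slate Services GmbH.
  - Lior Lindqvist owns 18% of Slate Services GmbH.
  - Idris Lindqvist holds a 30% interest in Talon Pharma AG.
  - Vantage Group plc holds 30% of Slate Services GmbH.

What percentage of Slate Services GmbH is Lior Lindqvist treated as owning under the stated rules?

63%

By parent–child attribution (R2), Lior Lindqvist is treated as also owning Idris Lindqvist's interest in Vantage Group plc, giving 50% + 50% = 100%.
By parent–child attribution (R2), Lior Lindqvist is treated as owning Idris Lindqvist's 30% interest in Talon Pharma AG.
Chain via Vantage Group plc (R3): 100% × 30% = 30% of Slate Services GmbH.
Direct interest in Slate Services GmbH: 18%.
Chain via Talon Pharma AG (R3): 30% × 50% = 15% of Slate Services GmbH.
Aggregating (R1): 30% + 18% + 15% = 63%.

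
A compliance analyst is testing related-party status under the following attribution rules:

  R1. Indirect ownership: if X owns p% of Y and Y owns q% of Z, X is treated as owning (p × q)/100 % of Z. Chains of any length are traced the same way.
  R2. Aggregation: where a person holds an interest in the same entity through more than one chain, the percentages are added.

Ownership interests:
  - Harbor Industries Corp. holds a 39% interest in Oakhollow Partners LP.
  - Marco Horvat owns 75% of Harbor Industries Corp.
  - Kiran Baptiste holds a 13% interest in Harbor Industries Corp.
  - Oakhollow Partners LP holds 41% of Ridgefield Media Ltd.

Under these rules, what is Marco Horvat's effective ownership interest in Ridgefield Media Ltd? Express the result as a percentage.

11.9925%

Chain via Harbor Industries Corp. → Oakhollow Partners LP (R1): 75% × 39% × 41% = 11.9925% of Ridgefield Media Ltd.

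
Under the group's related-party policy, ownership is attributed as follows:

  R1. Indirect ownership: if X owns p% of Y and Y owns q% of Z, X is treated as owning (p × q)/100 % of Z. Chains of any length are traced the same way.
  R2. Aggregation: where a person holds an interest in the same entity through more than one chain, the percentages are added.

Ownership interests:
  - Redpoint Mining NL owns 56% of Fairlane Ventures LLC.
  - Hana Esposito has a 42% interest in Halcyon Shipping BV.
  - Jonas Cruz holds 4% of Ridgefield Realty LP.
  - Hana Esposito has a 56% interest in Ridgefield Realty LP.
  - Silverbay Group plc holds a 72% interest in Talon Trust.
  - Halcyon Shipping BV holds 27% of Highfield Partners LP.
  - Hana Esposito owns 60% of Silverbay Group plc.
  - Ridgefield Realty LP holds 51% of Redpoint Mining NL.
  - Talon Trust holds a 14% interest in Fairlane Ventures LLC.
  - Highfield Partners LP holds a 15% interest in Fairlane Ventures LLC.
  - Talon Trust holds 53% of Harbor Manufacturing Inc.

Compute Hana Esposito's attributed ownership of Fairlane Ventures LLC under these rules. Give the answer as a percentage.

23.7426%

Chain via Ridgefield Realty LP → Redpoint Mining NL (R1): 56% × 51% × 56% = 15.9936% of Fairlane Ventures LLC.
Chain via Silverbay Group plc → Talon Trust (R1): 60% × 72% × 14% = 6.048% of Fairlane Ventures LLC.
Chain via Halcyon Shipping BV → Highfield Partners LP (R1): 42% × 27% × 15% = 1.701% of Fairlane Ventures LLC.
Aggregating (R2): 15.9936% + 6.048% + 1.701% = 23.7426%.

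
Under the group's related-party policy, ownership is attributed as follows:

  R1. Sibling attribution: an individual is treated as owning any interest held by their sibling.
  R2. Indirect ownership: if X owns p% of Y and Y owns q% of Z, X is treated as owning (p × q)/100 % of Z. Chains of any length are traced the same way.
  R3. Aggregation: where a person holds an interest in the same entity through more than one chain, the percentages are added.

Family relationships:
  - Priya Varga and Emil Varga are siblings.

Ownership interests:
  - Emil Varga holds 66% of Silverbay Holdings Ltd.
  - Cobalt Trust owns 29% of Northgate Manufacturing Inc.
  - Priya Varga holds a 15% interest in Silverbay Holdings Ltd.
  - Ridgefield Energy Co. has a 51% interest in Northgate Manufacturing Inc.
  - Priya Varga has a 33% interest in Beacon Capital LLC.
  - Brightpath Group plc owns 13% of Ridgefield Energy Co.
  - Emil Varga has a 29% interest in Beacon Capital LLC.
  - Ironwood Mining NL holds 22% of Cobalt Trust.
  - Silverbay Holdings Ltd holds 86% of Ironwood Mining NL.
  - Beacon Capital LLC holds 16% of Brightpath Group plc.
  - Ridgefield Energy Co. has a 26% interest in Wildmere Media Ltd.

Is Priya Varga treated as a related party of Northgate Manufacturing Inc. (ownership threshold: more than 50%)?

By sibling attribution (R1), Priya Varga is treated as also owning Emil Varga's interest in Beacon Capital LLC, giving 33% + 29% = 62%.
By sibling attribution (R1), Priya Varga is treated as also owning Emil Varga's interest in Silverbay Holdings Ltd, giving 15% + 66% = 81%.
Chain via Beacon Capital LLC → Brightpath Group plc → Ridgefield Energy Co. (R2): 62% × 16% × 13% × 51% = 0.657696% of Northgate Manufacturing Inc.
Chain via Silverbay Holdings Ltd → Ironwood Mining NL → Cobalt Trust (R2): 81% × 86% × 22% × 29% = 4.444308% of Northgate Manufacturing Inc.
Aggregating (R3): 0.657696% + 4.444308% = 5.102004%.
5.102004% does not exceed the 50% threshold, so Priya is not a related party to Northgate Manufacturing Inc.

No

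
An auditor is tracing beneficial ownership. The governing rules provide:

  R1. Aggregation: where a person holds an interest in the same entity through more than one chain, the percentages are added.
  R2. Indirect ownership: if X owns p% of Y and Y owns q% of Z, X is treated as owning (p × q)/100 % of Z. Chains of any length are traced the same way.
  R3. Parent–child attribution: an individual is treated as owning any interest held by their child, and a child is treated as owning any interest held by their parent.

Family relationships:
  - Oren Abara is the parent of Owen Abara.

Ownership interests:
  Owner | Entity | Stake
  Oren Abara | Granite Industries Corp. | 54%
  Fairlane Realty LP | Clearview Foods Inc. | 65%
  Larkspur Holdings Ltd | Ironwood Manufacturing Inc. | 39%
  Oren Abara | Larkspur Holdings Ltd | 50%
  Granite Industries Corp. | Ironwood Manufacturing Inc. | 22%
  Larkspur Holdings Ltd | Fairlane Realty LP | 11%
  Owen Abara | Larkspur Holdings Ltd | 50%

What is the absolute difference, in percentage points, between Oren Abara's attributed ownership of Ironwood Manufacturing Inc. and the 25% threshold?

25.88

By parent–child attribution (R3), Oren Abara is treated as also owning Owen Abara's interest in Larkspur Holdings Ltd, giving 50% + 50% = 100%.
Chain via Granite Industries Corp. (R2): 54% × 22% = 11.88% of Ironwood Manufacturing Inc.
Chain via Larkspur Holdings Ltd (R2): 100% × 39% = 39% of Ironwood Manufacturing Inc.
Aggregating (R1): 11.88% + 39% = 50.88%.
50.88% exceeds the 25% threshold by 25.88 percentage points.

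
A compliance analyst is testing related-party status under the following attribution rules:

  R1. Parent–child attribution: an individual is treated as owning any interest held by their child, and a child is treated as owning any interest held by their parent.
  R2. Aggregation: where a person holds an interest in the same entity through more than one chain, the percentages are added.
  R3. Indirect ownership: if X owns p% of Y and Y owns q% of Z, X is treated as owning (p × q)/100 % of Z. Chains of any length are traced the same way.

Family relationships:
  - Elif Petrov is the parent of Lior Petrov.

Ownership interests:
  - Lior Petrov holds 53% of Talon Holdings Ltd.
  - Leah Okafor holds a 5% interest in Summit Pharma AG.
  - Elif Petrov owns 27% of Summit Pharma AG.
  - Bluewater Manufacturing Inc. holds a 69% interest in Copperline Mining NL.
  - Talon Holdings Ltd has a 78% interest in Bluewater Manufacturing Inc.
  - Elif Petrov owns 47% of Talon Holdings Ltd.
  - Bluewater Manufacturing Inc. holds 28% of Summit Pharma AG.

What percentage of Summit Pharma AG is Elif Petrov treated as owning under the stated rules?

48.84%

By parent–child attribution (R1), Elif Petrov is treated as also owning Lior Petrov's interest in Talon Holdings Ltd, giving 47% + 53% = 100%.
Chain via Talon Holdings Ltd → Bluewater Manufacturing Inc. (R3): 100% × 78% × 28% = 21.84% of Summit Pharma AG.
Direct interest in Summit Pharma AG: 27%.
Aggregating (R2): 21.84% + 27% = 48.84%.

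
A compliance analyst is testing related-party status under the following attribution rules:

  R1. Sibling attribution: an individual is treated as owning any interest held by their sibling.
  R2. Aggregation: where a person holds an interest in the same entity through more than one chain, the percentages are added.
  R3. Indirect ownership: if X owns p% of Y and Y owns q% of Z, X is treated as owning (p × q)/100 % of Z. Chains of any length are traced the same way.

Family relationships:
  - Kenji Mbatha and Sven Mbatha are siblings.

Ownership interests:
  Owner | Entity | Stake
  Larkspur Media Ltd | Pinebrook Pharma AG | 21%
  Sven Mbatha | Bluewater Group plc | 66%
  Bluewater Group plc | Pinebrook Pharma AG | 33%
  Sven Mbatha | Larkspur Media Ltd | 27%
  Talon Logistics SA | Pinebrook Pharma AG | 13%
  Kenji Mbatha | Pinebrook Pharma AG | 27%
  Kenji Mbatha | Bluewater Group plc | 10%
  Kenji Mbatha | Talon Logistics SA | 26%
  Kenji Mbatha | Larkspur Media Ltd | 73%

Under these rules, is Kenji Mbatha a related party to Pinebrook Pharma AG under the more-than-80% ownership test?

No

By sibling attribution (R1), Kenji Mbatha is treated as also owning Sven Mbatha's interest in Larkspur Media Ltd, giving 73% + 27% = 100%.
By sibling attribution (R1), Kenji Mbatha is treated as also owning Sven Mbatha's interest in Bluewater Group plc, giving 10% + 66% = 76%.
Chain via Larkspur Media Ltd (R3): 100% × 21% = 21% of Pinebrook Pharma AG.
Chain via Bluewater Group plc (R3): 76% × 33% = 25.08% of Pinebrook Pharma AG.
Chain via Talon Logistics SA (R3): 26% × 13% = 3.38% of Pinebrook Pharma AG.
Direct interest in Pinebrook Pharma AG: 27%.
Aggregating (R2): 21% + 25.08% + 3.38% + 27% = 76.46%.
76.46% does not exceed the 80% threshold, so Kenji is not a related party to Pinebrook Pharma AG.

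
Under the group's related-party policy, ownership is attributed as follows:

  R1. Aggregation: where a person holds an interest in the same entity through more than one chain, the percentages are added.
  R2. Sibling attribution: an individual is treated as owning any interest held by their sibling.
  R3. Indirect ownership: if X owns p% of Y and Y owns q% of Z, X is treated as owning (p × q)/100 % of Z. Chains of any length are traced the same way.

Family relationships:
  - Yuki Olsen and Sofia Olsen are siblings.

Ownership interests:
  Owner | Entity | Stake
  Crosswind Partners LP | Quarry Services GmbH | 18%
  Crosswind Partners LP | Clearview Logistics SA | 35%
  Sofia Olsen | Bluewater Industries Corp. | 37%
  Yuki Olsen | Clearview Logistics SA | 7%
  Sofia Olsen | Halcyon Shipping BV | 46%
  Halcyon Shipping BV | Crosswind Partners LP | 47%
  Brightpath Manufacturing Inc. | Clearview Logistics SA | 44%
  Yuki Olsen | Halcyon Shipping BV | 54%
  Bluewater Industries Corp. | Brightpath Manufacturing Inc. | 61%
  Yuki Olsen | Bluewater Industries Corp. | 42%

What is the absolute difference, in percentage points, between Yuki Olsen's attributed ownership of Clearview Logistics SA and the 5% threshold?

By sibling attribution (R2), Yuki Olsen is treated as also owning Sofia Olsen's interest in Halcyon Shipping BV, giving 54% + 46% = 100%.
By sibling attribution (R2), Yuki Olsen is treated as also owning Sofia Olsen's interest in Bluewater Industries Corp, giving 42% + 37% = 79%.
Chain via Halcyon Shipping BV → Crosswind Partners LP (R3): 100% × 47% × 35% = 16.45% of Clearview Logistics SA.
Chain via Bluewater Industries Corp. → Brightpath Manufacturing Inc. (R3): 79% × 61% × 44% = 21.2036% of Clearview Logistics SA.
Direct interest in Clearview Logistics SA: 7%.
Aggregating (R1): 16.45% + 21.2036% + 7% = 44.6536%.
44.6536% exceeds the 5% threshold by 39.6536 percentage points.

39.6536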